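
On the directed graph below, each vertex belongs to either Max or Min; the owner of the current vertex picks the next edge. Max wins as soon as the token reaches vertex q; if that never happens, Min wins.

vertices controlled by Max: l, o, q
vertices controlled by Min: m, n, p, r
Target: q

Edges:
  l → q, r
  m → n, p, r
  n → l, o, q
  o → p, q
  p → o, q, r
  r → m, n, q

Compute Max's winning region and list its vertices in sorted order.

l, n, o, q

A0 = {q}
A1: add {l, o} — l (Max) has l→q; o (Max) has o→q.
A2: add {n} — n (Min): all of {l, o, q} already in.
A3 = A2; e.g. m (Min) can still go to p. Fixed point.
Max's winning region = {l, n, o, q}.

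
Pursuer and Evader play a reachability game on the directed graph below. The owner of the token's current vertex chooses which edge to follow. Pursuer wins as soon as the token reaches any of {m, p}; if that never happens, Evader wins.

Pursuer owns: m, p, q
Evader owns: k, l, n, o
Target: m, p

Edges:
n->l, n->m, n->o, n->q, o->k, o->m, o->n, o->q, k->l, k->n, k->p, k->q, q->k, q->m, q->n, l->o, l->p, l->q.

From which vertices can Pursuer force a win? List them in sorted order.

m, p, q

A0 = {m, p}
A1: add {q} — q (Pursuer) has q→m.
A2 = A1; e.g. k (Evader) can still go to l. Fixed point.
Pursuer's winning region = {m, p, q}.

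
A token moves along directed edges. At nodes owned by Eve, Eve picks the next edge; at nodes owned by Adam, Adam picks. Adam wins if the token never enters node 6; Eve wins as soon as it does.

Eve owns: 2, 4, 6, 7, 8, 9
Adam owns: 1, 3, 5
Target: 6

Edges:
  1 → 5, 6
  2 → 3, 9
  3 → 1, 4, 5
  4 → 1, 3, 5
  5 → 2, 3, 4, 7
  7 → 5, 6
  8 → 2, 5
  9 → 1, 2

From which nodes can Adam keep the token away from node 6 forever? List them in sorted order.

1, 2, 3, 4, 5, 8, 9

A0 = {6}
A1: add {7} — 7 (Eve) has 7→6.
A2 = A1; e.g. 1 (Adam) can still go to 5. Fixed point.
Eve's attractor = {6, 7}; Adam avoids the target exactly from the complement.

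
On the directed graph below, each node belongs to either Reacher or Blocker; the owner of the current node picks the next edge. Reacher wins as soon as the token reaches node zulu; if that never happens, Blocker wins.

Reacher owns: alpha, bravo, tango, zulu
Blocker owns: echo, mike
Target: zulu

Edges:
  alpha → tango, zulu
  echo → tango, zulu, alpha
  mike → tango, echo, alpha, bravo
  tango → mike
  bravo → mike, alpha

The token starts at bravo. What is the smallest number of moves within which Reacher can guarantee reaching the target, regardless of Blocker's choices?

A0 = {zulu}
A1: add {alpha} — alpha (Reacher) has alpha→zulu.
A2: add {bravo} — bravo (Reacher) has bravo→alpha.
A3 = A2; e.g. mike (Blocker) can still go to tango. Fixed point.
bravo enters the attractor at level 2, so Reacher can force the target in 2 moves from there.

2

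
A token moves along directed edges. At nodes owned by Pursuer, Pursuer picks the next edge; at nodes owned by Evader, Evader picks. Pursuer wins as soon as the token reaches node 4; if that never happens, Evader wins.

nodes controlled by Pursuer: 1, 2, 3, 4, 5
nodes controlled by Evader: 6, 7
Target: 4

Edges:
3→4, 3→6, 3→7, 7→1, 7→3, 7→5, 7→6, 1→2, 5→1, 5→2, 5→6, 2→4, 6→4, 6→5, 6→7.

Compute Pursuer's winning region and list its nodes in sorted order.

A0 = {4}
A1: add {2, 3} — 2 (Pursuer) has 2→4; 3 (Pursuer) has 3→4.
A2: add {1, 5} — 1 (Pursuer) has 1→2; 5 (Pursuer) has 5→2.
A3 = A2; e.g. 6 (Evader) can still go to 7. Fixed point.
Pursuer's winning region = {1, 2, 3, 4, 5}.

1, 2, 3, 4, 5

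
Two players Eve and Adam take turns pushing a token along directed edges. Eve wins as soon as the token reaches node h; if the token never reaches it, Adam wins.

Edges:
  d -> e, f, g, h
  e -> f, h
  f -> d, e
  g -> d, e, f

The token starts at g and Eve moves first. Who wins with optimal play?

Eve

Track states (vertex, player-to-move).
A0 = {(h,Eve), (h,Adam)}
A1: add {(d,Eve), (e,Eve)}.
A2: add {(f,Adam)}.
A3: add {(g,Eve)}.
(g,Eve) ∈ A3 ⇒ Eve forces the target.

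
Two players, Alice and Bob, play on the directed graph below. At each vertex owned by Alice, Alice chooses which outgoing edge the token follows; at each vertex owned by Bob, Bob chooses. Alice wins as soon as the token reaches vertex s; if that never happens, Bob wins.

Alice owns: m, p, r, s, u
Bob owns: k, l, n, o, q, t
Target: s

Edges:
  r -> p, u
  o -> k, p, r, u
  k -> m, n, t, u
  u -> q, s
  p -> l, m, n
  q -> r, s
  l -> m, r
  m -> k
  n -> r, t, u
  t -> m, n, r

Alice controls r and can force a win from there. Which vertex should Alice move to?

u

A0 = {s}
A1: add {u} — u (Alice) has u→s.
A2: add {r} — r (Alice) has r→u.
A3: add {q} — q (Bob): all of {r, s} already in.
A4 = A3; e.g. k (Bob) can still go to m. Fixed point.
From r, successor u is in the attractor (rank 1); the other successor p is not.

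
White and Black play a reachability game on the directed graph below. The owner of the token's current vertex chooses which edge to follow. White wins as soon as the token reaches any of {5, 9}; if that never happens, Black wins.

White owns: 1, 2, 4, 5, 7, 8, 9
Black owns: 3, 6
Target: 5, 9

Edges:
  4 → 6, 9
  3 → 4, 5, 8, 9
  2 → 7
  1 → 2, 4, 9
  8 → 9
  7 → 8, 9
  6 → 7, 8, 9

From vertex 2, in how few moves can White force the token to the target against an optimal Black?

2

A0 = {5, 9}
A1: add {1, 4, 7, 8} — 1 (White) has 1→9; 4 (White) has 4→9; 7 (White) has 7→9; 8 (White) has 8→9.
A2: add {2, 3, 6} — 2 (White) has 2→7; 3 (Black): all of {4, 5, 8, 9} already in; 6 (Black): all of {7, 8, 9} already in.
A2 = all vertices. Fixed point.
2 enters the attractor at level 2, so White can force the target in 2 moves from there.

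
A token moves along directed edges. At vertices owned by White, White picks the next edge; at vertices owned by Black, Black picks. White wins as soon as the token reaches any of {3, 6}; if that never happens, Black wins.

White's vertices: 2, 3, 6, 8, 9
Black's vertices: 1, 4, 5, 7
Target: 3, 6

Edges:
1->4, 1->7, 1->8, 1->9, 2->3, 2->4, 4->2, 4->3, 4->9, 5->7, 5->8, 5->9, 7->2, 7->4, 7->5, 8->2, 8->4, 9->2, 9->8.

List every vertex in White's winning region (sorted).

2, 3, 4, 6, 8, 9

A0 = {3, 6}
A1: add {2} — 2 (White) has 2→3.
A2: add {8, 9} — 8 (White) has 8→2; 9 (White) has 9→2.
A3: add {4} — 4 (Black): all of {2, 3, 9} already in.
A4 = A3; e.g. 1 (Black) can still go to 7. Fixed point.
White's winning region = {2, 3, 4, 6, 8, 9}.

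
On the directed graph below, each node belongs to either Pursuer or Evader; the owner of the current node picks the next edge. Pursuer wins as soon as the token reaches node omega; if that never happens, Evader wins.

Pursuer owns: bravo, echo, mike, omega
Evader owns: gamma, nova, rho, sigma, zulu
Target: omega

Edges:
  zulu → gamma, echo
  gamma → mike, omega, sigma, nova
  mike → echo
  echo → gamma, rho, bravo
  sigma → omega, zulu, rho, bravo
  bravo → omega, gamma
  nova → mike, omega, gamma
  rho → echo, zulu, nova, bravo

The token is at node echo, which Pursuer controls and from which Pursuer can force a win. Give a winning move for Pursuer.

bravo

A0 = {omega}
A1: add {bravo} — bravo (Pursuer) has bravo→omega.
A2: add {echo} — echo (Pursuer) has echo→bravo.
A3: add {mike} — mike (Pursuer) has mike→echo.
A4 = A3; e.g. gamma (Evader) can still go to sigma. Fixed point.
From echo, successor bravo is in the attractor (rank 1); the other successors gamma, rho are not.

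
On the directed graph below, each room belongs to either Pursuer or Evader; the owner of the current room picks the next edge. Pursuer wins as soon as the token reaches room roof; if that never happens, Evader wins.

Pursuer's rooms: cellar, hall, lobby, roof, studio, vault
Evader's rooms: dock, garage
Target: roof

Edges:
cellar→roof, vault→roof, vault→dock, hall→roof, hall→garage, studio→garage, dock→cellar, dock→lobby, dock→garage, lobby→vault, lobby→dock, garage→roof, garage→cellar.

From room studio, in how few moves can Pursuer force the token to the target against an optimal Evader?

3

A0 = {roof}
A1: add {cellar, hall, vault} — cellar (Pursuer) has cellar→roof; vault (Pursuer) has vault→roof; hall (Pursuer) has hall→roof.
A2: add {garage, lobby} — lobby (Pursuer) has lobby→vault; garage (Evader): all of {roof, cellar} already in.
A3: add {dock, studio} — studio (Pursuer) has studio→garage; dock (Evader): all of {cellar, lobby, garage} already in.
A3 = all vertices. Fixed point.
studio enters the attractor at level 3, so Pursuer can force the target in 3 moves from there.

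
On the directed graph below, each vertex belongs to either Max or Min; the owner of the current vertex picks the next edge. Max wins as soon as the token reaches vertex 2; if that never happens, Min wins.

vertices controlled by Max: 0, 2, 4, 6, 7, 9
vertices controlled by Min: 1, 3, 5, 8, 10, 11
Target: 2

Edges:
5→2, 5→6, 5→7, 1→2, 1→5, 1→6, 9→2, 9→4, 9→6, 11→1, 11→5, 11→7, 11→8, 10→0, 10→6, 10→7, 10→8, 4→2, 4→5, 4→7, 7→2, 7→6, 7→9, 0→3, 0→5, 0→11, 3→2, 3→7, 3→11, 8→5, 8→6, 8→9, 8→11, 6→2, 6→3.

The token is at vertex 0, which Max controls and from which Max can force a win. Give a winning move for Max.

A0 = {2}
A1: add {4, 6, 7, 9} — 4 (Max) has 4→2; 6 (Max) has 6→2; 7 (Max) has 7→2; 9 (Max) has 9→2.
A2: add {5} — 5 (Min): all of {2, 6, 7} already in.
A3: add {0, 1} — 0 (Max) has 0→5; 1 (Min): all of {2, 5, 6} already in.
A4 = A3; e.g. 3 (Min) can still go to 11. Fixed point.
From 0, successor 5 is in the attractor (rank 2); the other successors 3, 11 are not.

5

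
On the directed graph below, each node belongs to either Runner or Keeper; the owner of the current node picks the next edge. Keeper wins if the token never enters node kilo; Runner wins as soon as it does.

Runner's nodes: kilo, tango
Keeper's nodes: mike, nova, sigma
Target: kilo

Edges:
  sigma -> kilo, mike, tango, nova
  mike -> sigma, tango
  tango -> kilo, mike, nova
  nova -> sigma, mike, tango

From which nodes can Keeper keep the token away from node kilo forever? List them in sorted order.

mike, nova, sigma

A0 = {kilo}
A1: add {tango} — tango (Runner) has tango→kilo.
A2 = A1; e.g. sigma (Keeper) can still go to mike. Fixed point.
Runner's attractor = {kilo, tango}; Keeper avoids the target exactly from the complement.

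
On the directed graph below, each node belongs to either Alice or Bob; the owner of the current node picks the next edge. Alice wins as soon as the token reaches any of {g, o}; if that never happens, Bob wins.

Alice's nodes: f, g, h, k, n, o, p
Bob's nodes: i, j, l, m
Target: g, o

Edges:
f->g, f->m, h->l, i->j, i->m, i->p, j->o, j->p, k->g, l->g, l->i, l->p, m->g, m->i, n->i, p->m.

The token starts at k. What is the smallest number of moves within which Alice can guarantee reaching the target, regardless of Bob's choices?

1

A0 = {g, o}
A1: add {f, k} — f (Alice) has f→g; k (Alice) has k→g.
A2 = A1; e.g. h (Alice) has no edge into A1. Fixed point.
k enters the attractor at level 1, so Alice can force the target in 1 move from there.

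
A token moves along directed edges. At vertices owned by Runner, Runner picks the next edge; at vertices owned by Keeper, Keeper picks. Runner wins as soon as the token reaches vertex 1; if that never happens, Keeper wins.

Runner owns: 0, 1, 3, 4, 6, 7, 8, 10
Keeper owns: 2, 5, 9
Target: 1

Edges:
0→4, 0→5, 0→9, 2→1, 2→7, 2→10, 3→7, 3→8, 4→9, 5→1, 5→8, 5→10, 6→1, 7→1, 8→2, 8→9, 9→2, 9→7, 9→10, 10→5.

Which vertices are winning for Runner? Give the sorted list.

A0 = {1}
A1: add {6, 7} — 6 (Runner) has 6→1; 7 (Runner) has 7→1.
A2: add {3} — 3 (Runner) has 3→7.
A3 = A2; e.g. 0 (Runner) has no edge into A2. Fixed point.
Runner's winning region = {1, 3, 6, 7}.

1, 3, 6, 7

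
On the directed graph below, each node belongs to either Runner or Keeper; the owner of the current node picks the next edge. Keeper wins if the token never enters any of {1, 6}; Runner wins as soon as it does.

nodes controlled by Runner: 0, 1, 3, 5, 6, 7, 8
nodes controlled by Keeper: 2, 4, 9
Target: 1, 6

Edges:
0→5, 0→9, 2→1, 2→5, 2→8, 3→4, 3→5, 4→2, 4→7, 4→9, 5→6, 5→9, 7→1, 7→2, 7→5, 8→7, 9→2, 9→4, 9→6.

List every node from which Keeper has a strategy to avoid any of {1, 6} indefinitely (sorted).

4, 9

A0 = {1, 6}
A1: add {5, 7} — 5 (Runner) has 5→6; 7 (Runner) has 7→1.
A2: add {0, 3, 8} — 0 (Runner) has 0→5; 3 (Runner) has 3→5; 8 (Runner) has 8→7.
A3: add {2} — 2 (Keeper): all of {1, 5, 8} already in.
A4 = A3; e.g. 4 (Keeper) can still go to 9. Fixed point.
Runner's attractor = {0, 1, 2, 3, 5, 6, 7, 8}; Keeper avoids the target exactly from the complement.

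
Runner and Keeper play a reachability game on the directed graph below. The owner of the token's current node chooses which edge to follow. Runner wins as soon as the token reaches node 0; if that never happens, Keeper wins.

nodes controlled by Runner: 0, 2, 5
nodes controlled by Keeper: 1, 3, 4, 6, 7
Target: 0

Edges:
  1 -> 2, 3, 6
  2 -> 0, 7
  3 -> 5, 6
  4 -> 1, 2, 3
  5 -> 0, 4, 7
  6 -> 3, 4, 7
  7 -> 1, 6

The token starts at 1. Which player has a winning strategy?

Keeper

A0 = {0}
A1: add {2, 5} — 2 (Runner) has 2→0; 5 (Runner) has 5→0.
A2 = A1; e.g. 1 (Keeper) can still go to 3. Fixed point.
1 never enters the attractor, so Keeper can avoid the target forever.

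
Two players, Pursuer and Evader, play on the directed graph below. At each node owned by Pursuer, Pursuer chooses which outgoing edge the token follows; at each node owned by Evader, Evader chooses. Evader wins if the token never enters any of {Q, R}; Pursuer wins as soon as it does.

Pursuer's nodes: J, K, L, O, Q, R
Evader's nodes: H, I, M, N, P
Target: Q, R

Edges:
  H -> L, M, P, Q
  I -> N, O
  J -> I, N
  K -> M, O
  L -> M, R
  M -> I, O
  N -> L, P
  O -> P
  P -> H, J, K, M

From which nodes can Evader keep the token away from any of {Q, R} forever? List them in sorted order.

A0 = {Q, R}
A1: add {L} — L (Pursuer) has L→R.
A2 = A1; e.g. H (Evader) can still go to M. Fixed point.
Pursuer's attractor = {L, Q, R}; Evader avoids the target exactly from the complement.

H, I, J, K, M, N, O, P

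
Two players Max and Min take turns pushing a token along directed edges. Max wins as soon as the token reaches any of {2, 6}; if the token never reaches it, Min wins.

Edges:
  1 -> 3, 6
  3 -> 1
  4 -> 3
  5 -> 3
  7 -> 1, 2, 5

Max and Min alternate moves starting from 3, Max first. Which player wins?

Track states (vertex, player-to-move).
A0 = {(2,Max), (2,Min), (6,Max), (6,Min)}
A1: add {(1,Max), (7,Max)}.
A2: add {(3,Min)}.
A3: add {(4,Max), (5,Max)}.
A4: add {(7,Min)}.
A5 = A4; e.g. (1,Min) stays out. (3,Max) never enters ⇒ Min avoids the target.

Min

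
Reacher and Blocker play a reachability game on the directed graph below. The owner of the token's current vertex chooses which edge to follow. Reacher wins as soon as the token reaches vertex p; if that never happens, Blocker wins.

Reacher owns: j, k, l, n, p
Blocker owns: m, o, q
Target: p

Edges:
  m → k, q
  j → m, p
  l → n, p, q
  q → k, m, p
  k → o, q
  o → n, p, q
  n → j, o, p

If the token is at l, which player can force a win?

A0 = {p}
A1: add {j, l, n} — j (Reacher) has j→p; l (Reacher) has l→p; n (Reacher) has n→p.
A2 = A1; e.g. k (Reacher) has no edge into A1. Fixed point.
l ∈ A1, so Reacher can force the target.

Reacher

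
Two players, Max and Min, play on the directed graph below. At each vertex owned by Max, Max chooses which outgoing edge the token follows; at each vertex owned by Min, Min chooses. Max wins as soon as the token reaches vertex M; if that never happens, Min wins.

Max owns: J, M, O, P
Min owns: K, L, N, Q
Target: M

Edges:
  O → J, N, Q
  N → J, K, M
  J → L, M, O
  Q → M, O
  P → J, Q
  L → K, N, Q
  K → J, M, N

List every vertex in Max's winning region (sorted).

J, M, O, P, Q

A0 = {M}
A1: add {J} — J (Max) has J→M.
A2: add {O, P} — O (Max) has O→J; P (Max) has P→J.
A3: add {Q} — Q (Min): all of {M, O} already in.
A4 = A3; e.g. K (Min) can still go to N. Fixed point.
Max's winning region = {J, M, O, P, Q}.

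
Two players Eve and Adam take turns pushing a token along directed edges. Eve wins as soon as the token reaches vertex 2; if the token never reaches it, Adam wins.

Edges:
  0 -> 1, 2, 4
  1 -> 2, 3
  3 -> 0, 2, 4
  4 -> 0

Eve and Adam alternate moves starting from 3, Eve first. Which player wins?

Track states (vertex, player-to-move).
A0 = {(2,Eve), (2,Adam)}
A1: add {(0,Eve), (1,Eve), (3,Eve)}.
(3,Eve) ∈ A1 ⇒ Eve forces the target.

Eve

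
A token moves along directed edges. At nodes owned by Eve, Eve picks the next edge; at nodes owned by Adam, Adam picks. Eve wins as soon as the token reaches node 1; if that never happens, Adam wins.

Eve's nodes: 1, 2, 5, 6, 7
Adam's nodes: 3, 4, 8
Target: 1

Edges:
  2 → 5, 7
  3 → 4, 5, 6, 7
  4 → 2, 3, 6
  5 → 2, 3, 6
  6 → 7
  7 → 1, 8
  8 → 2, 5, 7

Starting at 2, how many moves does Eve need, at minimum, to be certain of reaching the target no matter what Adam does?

A0 = {1}
A1: add {7} — 7 (Eve) has 7→1.
A2: add {2, 6} — 2 (Eve) has 2→7; 6 (Eve) has 6→7.
2 enters the attractor at level 2, so Eve can force the target in 2 moves from there.

2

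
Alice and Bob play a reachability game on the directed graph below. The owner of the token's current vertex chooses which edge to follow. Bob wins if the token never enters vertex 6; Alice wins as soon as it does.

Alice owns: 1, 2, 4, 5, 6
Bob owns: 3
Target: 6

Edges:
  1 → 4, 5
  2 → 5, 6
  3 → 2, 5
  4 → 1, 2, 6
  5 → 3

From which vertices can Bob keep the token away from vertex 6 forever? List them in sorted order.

3, 5

A0 = {6}
A1: add {2, 4} — 2 (Alice) has 2→6; 4 (Alice) has 4→6.
A2: add {1} — 1 (Alice) has 1→4.
A3 = A2; e.g. 3 (Bob) can still go to 5. Fixed point.
Alice's attractor = {1, 2, 4, 6}; Bob avoids the target exactly from the complement.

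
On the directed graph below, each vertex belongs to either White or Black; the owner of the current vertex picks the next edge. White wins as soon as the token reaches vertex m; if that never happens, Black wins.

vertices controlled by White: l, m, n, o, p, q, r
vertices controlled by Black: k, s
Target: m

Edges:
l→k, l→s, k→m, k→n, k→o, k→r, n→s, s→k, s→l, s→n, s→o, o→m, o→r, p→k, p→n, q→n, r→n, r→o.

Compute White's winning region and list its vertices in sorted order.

A0 = {m}
A1: add {o} — o (White) has o→m.
A2: add {r} — r (White) has r→o.
A3 = A2; e.g. k (Black) can still go to n. Fixed point.
White's winning region = {m, o, r}.

m, o, r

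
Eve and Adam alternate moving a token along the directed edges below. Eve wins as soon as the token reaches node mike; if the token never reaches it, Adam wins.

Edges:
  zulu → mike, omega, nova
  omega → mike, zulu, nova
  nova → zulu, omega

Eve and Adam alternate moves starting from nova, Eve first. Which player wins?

Track states (vertex, player-to-move).
A0 = {(mike,Eve), (mike,Adam)}
A1: add {(zulu,Eve), (omega,Eve)}.
A2: add {(nova,Adam)}.
A3 = A2; e.g. (zulu,Adam) stays out. (nova,Eve) never enters ⇒ Adam avoids the target.

Adam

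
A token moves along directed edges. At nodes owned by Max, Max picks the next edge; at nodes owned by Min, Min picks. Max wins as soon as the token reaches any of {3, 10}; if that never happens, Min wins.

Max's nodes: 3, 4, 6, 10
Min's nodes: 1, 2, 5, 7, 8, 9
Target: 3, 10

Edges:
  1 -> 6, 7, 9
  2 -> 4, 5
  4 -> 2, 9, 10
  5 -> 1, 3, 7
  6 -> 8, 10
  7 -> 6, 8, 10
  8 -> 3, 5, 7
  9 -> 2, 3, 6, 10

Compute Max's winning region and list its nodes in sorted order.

A0 = {3, 10}
A1: add {4, 6} — 4 (Max) has 4→10; 6 (Max) has 6→10.
A2 = A1; e.g. 1 (Min) can still go to 7. Fixed point.
Max's winning region = {3, 4, 6, 10}.

3, 4, 6, 10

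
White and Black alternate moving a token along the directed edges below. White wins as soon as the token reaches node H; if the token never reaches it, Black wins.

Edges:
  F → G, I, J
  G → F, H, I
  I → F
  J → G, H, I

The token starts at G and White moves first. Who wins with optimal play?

White

Track states (vertex, player-to-move).
A0 = {(H,White), (H,Black)}
A1: add {(G,White), (J,White)}.
(G,White) ∈ A1 ⇒ White forces the target.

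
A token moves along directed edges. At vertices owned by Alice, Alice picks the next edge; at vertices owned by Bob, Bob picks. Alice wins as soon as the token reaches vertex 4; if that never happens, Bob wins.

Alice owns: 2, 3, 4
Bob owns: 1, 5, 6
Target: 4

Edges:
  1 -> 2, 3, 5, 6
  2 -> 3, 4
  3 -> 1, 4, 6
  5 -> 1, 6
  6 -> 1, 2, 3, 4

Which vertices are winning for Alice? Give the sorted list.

A0 = {4}
A1: add {2, 3} — 2 (Alice) has 2→4; 3 (Alice) has 3→4.
A2 = A1; e.g. 1 (Bob) can still go to 5. Fixed point.
Alice's winning region = {2, 3, 4}.

2, 3, 4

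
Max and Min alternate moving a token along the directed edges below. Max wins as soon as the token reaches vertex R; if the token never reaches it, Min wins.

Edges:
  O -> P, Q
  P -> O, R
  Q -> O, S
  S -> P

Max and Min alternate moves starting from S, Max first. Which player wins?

Min

Track states (vertex, player-to-move).
A0 = {(R,Max), (R,Min)}
A1: add {(P,Max)}.
A2: add {(S,Min)}.
A3: add {(Q,Max)}.
A4: add {(O,Min)}.
A5 = A4; e.g. (O,Max) stays out. (S,Max) never enters ⇒ Min avoids the target.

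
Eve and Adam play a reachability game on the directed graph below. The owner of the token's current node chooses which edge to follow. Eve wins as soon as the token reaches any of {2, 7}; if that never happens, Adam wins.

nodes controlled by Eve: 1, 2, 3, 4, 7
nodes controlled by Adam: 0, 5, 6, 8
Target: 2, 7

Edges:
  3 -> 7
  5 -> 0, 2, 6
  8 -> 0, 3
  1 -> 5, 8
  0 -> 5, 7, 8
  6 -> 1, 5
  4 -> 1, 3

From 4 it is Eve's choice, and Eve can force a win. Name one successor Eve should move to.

3

A0 = {2, 7}
A1: add {3} — 3 (Eve) has 3→7.
A2: add {4} — 4 (Eve) has 4→3.
A3 = A2; e.g. 0 (Adam) can still go to 5. Fixed point.
From 4, successor 3 is in the attractor (rank 1); the other successor 1 is not.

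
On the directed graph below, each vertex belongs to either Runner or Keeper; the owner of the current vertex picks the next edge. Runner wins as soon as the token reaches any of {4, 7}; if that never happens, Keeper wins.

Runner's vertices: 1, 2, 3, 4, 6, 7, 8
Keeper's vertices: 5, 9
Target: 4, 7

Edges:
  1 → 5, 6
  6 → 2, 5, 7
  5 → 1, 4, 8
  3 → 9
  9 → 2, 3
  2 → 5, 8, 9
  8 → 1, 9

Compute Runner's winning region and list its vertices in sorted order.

A0 = {4, 7}
A1: add {6} — 6 (Runner) has 6→7.
A2: add {1} — 1 (Runner) has 1→6.
A3: add {8} — 8 (Runner) has 8→1.
A4: add {2, 5} — 2 (Runner) has 2→8; 5 (Keeper): all of {1, 4, 8} already in.
A5 = A4; e.g. 3 (Runner) has no edge into A4. Fixed point.
Runner's winning region = {1, 2, 4, 5, 6, 7, 8}.

1, 2, 4, 5, 6, 7, 8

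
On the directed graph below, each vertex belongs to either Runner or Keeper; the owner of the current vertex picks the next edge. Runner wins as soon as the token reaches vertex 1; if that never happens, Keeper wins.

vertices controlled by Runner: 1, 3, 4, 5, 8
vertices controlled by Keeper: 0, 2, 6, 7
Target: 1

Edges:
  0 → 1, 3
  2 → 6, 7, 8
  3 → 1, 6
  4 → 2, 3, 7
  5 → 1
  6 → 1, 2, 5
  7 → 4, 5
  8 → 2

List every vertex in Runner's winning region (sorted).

0, 1, 3, 4, 5, 7

A0 = {1}
A1: add {3, 5} — 3 (Runner) has 3→1; 5 (Runner) has 5→1.
A2: add {0, 4} — 0 (Keeper): all of {1, 3} already in; 4 (Runner) has 4→3.
A3: add {7} — 7 (Keeper): all of {4, 5} already in.
A4 = A3; e.g. 2 (Keeper) can still go to 6. Fixed point.
Runner's winning region = {0, 1, 3, 4, 5, 7}.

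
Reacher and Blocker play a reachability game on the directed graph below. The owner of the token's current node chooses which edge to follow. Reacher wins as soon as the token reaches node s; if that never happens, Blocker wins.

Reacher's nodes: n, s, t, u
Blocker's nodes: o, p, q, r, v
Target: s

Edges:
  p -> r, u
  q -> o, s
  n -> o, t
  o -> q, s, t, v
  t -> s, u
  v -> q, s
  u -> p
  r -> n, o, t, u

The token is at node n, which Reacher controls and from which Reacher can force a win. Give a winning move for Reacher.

A0 = {s}
A1: add {t} — t (Reacher) has t→s.
A2: add {n} — n (Reacher) has n→t.
A3 = A2; e.g. o (Blocker) can still go to q. Fixed point.
From n, successor t is in the attractor (rank 1); the other successor o is not.

t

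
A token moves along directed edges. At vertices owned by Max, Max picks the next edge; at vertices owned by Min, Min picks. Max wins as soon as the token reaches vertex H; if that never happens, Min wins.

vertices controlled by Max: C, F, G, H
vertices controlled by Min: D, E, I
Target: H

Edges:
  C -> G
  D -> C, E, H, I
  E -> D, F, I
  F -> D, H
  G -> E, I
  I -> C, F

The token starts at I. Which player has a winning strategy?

Min

A0 = {H}
A1: add {F} — F (Max) has F→H.
A2 = A1; e.g. C (Max) has no edge into A1. Fixed point.
I never enters the attractor, so Min can avoid the target forever.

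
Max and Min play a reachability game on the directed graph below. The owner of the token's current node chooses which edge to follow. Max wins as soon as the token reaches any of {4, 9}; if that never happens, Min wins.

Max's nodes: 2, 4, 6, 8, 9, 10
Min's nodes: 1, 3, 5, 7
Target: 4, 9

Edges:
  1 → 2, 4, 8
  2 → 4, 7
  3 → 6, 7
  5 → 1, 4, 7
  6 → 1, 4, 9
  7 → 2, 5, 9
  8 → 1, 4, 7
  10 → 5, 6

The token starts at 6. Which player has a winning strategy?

A0 = {4, 9}
A1: add {2, 6, 8} — 2 (Max) has 2→4; 6 (Max) has 6→4; 8 (Max) has 8→4.
6 ∈ A1, so Max can force the target.

Max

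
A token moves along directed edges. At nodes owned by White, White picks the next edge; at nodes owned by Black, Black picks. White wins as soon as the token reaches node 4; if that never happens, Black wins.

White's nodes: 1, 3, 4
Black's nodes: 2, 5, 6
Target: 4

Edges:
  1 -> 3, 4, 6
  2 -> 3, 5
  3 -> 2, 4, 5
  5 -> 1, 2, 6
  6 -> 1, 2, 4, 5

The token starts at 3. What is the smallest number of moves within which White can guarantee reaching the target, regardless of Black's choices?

A0 = {4}
A1: add {1, 3} — 1 (White) has 1→4; 3 (White) has 3→4.
A2 = A1; e.g. 2 (Black) can still go to 5. Fixed point.
3 enters the attractor at level 1, so White can force the target in 1 move from there.

1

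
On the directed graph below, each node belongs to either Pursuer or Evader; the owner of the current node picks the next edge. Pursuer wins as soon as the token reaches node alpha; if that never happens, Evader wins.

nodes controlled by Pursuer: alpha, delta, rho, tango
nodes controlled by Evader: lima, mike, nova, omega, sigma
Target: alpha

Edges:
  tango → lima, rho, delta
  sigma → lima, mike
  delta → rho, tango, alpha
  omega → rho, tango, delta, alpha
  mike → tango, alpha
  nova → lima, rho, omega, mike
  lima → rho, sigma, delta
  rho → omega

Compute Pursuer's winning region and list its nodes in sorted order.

A0 = {alpha}
A1: add {delta} — delta (Pursuer) has delta→alpha.
A2: add {tango} — tango (Pursuer) has tango→delta.
A3: add {mike} — mike (Evader): all of {tango, alpha} already in.
A4 = A3; e.g. lima (Evader) can still go to rho. Fixed point.
Pursuer's winning region = {alpha, delta, mike, tango}.

alpha, delta, mike, tango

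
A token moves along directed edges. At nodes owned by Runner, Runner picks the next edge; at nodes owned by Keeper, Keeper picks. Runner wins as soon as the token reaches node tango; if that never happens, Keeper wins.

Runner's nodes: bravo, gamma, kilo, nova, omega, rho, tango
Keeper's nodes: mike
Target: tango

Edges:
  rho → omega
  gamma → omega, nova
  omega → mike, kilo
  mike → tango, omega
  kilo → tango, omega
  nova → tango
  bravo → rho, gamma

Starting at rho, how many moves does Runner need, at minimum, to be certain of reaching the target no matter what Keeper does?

3

A0 = {tango}
A1: add {kilo, nova} — kilo (Runner) has kilo→tango; nova (Runner) has nova→tango.
A2: add {gamma, omega} — gamma (Runner) has gamma→nova; omega (Runner) has omega→kilo.
A3: add {bravo, mike, rho} — rho (Runner) has rho→omega; mike (Keeper): all of {tango, omega} already in; bravo (Runner) has bravo→gamma.
A3 = all vertices. Fixed point.
rho enters the attractor at level 3, so Runner can force the target in 3 moves from there.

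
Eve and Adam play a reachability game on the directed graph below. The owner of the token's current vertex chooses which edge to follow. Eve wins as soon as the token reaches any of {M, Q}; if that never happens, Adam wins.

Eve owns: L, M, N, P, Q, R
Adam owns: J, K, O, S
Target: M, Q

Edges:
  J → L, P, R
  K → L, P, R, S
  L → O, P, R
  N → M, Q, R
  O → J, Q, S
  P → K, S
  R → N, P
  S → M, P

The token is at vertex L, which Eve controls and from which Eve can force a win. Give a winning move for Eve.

A0 = {M, Q}
A1: add {N} — N (Eve) has N→M.
A2: add {R} — R (Eve) has R→N.
A3: add {L} — L (Eve) has L→R.
A4 = A3; e.g. J (Adam) can still go to P. Fixed point.
From L, successor R is in the attractor (rank 2); the other successors O, P are not.

R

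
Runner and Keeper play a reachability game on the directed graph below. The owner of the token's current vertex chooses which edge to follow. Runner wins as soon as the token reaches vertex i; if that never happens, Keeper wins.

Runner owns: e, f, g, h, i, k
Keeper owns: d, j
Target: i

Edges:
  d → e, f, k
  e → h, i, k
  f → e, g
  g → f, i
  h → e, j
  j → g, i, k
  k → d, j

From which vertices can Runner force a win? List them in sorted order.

e, f, g, h, i

A0 = {i}
A1: add {e, g} — e (Runner) has e→i; g (Runner) has g→i.
A2: add {f, h} — f (Runner) has f→e; h (Runner) has h→e.
A3 = A2; e.g. d (Keeper) can still go to k. Fixed point.
Runner's winning region = {e, f, g, h, i}.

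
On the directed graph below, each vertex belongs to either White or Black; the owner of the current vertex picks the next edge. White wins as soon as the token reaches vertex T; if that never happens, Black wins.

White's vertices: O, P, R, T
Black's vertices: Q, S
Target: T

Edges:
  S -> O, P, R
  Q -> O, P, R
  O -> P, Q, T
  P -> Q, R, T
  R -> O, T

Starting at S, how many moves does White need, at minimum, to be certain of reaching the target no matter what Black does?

A0 = {T}
A1: add {O, P, R} — O (White) has O→T; P (White) has P→T; R (White) has R→T.
A2: add {Q, S} — Q (Black): all of {O, P, R} already in; S (Black): all of {O, P, R} already in.
A2 = all vertices. Fixed point.
S enters the attractor at level 2, so White can force the target in 2 moves from there.

2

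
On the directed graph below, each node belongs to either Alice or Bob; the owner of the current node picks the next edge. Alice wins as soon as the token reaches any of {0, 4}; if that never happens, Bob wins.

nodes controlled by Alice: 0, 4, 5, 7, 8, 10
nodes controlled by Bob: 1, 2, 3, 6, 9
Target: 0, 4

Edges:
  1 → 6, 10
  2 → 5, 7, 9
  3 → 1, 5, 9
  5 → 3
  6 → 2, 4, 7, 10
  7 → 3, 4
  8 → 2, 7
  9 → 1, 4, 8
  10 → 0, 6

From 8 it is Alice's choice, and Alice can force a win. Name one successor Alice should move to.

A0 = {0, 4}
A1: add {7, 10} — 7 (Alice) has 7→4; 10 (Alice) has 10→0.
A2: add {8} — 8 (Alice) has 8→7.
A3 = A2; e.g. 1 (Bob) can still go to 6. Fixed point.
From 8, successor 7 is in the attractor (rank 1); the other successor 2 is not.

7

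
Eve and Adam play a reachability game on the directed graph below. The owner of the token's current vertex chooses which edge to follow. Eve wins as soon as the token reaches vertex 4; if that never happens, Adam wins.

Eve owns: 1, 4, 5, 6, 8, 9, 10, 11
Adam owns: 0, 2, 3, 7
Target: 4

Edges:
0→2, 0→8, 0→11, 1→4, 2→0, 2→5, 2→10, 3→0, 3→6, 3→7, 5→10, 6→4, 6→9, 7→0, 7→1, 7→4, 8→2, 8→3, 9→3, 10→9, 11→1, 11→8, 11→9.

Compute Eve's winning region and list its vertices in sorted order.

A0 = {4}
A1: add {1, 6} — 1 (Eve) has 1→4; 6 (Eve) has 6→4.
A2: add {11} — 11 (Eve) has 11→1.
A3 = A2; e.g. 0 (Adam) can still go to 2. Fixed point.
Eve's winning region = {1, 4, 6, 11}.

1, 4, 6, 11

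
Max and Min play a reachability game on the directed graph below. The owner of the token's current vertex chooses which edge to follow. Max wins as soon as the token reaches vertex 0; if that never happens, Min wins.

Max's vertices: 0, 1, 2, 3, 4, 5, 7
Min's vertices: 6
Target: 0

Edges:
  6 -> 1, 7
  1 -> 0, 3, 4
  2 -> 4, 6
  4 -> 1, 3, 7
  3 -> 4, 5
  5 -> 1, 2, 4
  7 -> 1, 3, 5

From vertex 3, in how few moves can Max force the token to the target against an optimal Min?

A0 = {0}
A1: add {1} — 1 (Max) has 1→0.
A2: add {4, 5, 7} — 4 (Max) has 4→1; 5 (Max) has 5→1; 7 (Max) has 7→1.
A3: add {2, 3, 6} — 2 (Max) has 2→4; 3 (Max) has 3→4; 6 (Min): all of {1, 7} already in.
A3 = all vertices. Fixed point.
3 enters the attractor at level 3, so Max can force the target in 3 moves from there.

3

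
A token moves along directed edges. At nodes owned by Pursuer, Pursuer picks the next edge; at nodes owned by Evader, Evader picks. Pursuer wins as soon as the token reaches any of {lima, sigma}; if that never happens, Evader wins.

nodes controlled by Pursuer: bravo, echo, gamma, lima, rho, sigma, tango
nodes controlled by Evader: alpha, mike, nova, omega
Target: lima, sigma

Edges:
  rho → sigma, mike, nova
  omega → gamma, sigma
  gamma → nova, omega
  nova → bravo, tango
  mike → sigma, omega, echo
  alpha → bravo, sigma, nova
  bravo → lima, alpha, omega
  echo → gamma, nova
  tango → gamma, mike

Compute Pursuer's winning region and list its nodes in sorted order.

bravo, lima, rho, sigma

A0 = {lima, sigma}
A1: add {bravo, rho} — bravo (Pursuer) has bravo→lima; rho (Pursuer) has rho→sigma.
A2 = A1; e.g. gamma (Pursuer) has no edge into A1. Fixed point.
Pursuer's winning region = {bravo, lima, rho, sigma}.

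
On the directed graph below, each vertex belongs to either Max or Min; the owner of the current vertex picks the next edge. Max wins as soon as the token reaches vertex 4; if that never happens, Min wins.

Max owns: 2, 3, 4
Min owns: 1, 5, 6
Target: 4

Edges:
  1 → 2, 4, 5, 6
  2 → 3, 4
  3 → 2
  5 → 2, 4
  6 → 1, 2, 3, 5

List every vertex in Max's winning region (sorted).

A0 = {4}
A1: add {2} — 2 (Max) has 2→4.
A2: add {3, 5} — 3 (Max) has 3→2; 5 (Min): all of {2, 4} already in.
A3 = A2; e.g. 1 (Min) can still go to 6. Fixed point.
Max's winning region = {2, 3, 4, 5}.

2, 3, 4, 5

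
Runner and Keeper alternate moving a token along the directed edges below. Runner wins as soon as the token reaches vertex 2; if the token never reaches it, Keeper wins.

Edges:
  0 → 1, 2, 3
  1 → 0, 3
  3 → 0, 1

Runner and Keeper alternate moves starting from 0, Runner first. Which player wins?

Runner

Track states (vertex, player-to-move).
A0 = {(2,Runner), (2,Keeper)}
A1: add {(0,Runner)}.
(0,Runner) ∈ A1 ⇒ Runner forces the target.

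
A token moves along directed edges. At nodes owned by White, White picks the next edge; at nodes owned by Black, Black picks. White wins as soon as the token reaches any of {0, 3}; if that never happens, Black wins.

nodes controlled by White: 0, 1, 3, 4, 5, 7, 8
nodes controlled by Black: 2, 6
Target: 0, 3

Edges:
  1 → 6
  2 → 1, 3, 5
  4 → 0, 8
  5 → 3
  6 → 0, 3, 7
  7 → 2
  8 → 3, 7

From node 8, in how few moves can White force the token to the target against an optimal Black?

1

A0 = {0, 3}
A1: add {4, 5, 8} — 4 (White) has 4→0; 5 (White) has 5→3; 8 (White) has 8→3.
A2 = A1; e.g. 1 (White) has no edge into A1. Fixed point.
8 enters the attractor at level 1, so White can force the target in 1 move from there.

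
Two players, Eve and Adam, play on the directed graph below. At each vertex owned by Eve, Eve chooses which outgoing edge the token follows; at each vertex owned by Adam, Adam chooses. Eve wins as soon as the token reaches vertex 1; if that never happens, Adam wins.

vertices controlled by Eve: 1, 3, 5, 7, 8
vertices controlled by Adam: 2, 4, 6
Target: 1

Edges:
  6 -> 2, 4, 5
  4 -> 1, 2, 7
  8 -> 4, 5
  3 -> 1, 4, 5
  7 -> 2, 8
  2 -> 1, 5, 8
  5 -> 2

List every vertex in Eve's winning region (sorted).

A0 = {1}
A1: add {3} — 3 (Eve) has 3→1.
A2 = A1; e.g. 2 (Adam) can still go to 5. Fixed point.
Eve's winning region = {1, 3}.

1, 3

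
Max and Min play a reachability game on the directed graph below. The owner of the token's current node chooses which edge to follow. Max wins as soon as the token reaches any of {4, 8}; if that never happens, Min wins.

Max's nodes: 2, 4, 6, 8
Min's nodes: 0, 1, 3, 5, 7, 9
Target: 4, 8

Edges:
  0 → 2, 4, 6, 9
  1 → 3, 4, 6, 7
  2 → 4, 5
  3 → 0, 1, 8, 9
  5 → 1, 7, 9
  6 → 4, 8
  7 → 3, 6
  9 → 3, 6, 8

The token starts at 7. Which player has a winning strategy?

Min

A0 = {4, 8}
A1: add {2, 6} — 2 (Max) has 2→4; 6 (Max) has 6→4.
A2 = A1; e.g. 0 (Min) can still go to 9. Fixed point.
7 never enters the attractor, so Min can avoid the target forever.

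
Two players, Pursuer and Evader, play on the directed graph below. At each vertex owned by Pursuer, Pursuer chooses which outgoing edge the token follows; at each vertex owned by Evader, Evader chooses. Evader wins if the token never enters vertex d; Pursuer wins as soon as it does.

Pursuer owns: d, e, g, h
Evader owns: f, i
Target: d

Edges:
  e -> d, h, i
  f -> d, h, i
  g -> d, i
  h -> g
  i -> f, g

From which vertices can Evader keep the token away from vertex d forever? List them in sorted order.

f, i

A0 = {d}
A1: add {e, g} — e (Pursuer) has e→d; g (Pursuer) has g→d.
A2: add {h} — h (Pursuer) has h→g.
A3 = A2; e.g. f (Evader) can still go to i. Fixed point.
Pursuer's attractor = {d, e, g, h}; Evader avoids the target exactly from the complement.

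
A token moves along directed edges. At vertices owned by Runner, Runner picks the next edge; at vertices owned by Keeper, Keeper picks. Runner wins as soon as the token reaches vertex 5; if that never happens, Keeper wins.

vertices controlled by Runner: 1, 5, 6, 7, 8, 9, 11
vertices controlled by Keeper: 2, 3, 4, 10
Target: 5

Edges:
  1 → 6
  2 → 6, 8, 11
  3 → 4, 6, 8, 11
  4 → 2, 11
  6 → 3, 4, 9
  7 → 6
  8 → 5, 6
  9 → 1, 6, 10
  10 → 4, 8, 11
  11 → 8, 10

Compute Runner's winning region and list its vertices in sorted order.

5, 8, 11

A0 = {5}
A1: add {8} — 8 (Runner) has 8→5.
A2: add {11} — 11 (Runner) has 11→8.
A3 = A2; e.g. 1 (Runner) has no edge into A2. Fixed point.
Runner's winning region = {5, 8, 11}.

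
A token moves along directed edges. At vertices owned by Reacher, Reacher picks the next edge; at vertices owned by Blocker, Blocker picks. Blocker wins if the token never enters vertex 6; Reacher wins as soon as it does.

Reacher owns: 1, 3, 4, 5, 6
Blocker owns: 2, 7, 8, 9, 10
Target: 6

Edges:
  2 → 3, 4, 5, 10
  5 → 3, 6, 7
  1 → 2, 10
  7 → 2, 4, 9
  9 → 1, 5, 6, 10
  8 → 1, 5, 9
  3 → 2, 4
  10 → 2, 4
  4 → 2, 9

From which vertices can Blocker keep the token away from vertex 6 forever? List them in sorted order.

A0 = {6}
A1: add {5} — 5 (Reacher) has 5→6.
A2 = A1; e.g. 1 (Reacher) has no edge into A1. Fixed point.
Reacher's attractor = {5, 6}; Blocker avoids the target exactly from the complement.

1, 2, 3, 4, 7, 8, 9, 10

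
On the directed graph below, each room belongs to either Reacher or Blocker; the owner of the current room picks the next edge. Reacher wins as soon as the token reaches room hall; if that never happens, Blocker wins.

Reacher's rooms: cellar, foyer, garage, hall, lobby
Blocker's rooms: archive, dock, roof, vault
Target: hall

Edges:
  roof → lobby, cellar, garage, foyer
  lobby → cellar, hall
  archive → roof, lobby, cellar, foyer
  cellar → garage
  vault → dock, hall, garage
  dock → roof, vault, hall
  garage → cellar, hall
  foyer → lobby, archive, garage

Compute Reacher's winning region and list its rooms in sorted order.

A0 = {hall}
A1: add {garage, lobby} — lobby (Reacher) has lobby→hall; garage (Reacher) has garage→hall.
A2: add {cellar, foyer} — cellar (Reacher) has cellar→garage; foyer (Reacher) has foyer→lobby.
A3: add {roof} — roof (Blocker): all of {lobby, cellar, garage, foyer} already in.
A4: add {archive} — archive (Blocker): all of {roof, lobby, cellar, foyer} already in.
A5 = A4; e.g. vault (Blocker) can still go to dock. Fixed point.
Reacher's winning region = {archive, cellar, foyer, garage, hall, lobby, roof}.

archive, cellar, foyer, garage, hall, lobby, roof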